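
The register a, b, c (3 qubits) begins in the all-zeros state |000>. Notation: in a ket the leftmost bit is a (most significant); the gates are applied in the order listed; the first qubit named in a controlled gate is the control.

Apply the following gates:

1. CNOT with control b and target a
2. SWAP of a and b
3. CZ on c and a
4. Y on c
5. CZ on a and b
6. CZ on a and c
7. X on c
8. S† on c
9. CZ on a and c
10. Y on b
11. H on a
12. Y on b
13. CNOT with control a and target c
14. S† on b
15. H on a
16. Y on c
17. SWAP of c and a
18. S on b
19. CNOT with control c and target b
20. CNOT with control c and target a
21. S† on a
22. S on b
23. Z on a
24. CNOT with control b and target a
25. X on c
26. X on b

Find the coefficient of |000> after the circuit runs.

The amplitude on |000> is 1/2.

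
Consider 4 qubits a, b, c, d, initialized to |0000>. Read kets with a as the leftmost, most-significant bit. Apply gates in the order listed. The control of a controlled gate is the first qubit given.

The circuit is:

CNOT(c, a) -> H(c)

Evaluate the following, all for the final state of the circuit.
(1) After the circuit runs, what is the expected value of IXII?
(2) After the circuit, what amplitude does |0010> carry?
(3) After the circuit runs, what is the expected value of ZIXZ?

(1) In the final state, IXII has expectation 0.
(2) The final state's coefficient on |0010> equals sqrt(2)/2.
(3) In the final state, ZIXZ has expectation 1.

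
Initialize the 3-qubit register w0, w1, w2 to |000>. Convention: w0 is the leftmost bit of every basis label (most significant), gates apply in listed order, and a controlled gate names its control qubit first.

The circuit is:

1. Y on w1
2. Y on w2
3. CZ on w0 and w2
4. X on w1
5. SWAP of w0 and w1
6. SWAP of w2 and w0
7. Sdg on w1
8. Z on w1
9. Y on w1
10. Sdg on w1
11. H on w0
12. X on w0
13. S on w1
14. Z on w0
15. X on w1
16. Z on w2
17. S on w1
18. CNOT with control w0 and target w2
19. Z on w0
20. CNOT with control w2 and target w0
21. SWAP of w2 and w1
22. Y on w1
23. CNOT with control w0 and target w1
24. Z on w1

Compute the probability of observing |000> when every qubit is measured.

The probability of measuring |000> is 1/2.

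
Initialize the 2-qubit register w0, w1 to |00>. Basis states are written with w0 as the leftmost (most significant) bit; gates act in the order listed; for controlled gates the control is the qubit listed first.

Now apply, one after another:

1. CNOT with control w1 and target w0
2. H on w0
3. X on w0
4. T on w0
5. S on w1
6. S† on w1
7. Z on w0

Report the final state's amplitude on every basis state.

After the circuit, the state carries amplitude sqrt(2)/2 on |00>, 0 on |01>, -sqrt(2)*exp(I*pi/4)/2 on |10>, 0 on |11>.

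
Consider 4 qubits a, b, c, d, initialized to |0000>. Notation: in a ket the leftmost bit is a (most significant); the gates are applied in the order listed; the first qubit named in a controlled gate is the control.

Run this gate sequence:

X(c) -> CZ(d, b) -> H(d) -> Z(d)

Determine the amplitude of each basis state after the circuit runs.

After the circuit, the state carries amplitude sqrt(2)/2 on |0010>, -sqrt(2)/2 on |0011>, and 0 on every other basis state.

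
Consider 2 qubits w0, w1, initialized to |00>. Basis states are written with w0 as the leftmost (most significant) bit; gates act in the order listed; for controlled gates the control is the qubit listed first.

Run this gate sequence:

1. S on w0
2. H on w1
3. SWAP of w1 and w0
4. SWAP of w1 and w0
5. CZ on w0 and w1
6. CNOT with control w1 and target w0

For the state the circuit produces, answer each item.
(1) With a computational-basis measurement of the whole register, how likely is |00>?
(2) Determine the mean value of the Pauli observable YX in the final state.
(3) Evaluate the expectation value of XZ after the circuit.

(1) Outcome |00> occurs with probability 1/2.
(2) In the final state, YX has expectation 0.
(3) The expectation value of XZ is 0.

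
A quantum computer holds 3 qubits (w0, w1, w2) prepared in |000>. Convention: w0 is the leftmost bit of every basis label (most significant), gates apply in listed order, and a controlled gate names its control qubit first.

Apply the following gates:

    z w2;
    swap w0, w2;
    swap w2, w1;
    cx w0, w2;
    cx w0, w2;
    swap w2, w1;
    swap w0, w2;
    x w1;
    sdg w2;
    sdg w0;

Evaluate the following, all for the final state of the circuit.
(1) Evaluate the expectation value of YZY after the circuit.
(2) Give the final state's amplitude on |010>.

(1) The observable YZY averages to 0. Key observation: the block from step 2 through step 7 cancels to the identity and can be dropped.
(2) The amplitude on |010> is 1.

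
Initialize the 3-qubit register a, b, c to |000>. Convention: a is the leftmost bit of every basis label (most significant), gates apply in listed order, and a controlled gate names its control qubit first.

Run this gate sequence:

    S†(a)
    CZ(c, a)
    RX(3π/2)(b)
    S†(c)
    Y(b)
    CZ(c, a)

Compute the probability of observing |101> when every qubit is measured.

The probability of measuring |101> is 0.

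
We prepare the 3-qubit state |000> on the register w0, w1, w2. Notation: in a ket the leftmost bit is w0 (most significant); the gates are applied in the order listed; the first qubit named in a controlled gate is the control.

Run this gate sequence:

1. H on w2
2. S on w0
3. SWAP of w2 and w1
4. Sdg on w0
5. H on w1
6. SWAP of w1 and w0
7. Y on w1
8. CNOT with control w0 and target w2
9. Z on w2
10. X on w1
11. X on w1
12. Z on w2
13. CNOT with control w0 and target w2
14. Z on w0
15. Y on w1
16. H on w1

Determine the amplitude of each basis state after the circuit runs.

After the circuit, the state carries amplitude sqrt(2)/2 on |000>, sqrt(2)/2 on |010>, and 0 on every other basis state. Key observation: gates 8-13 undo each other exactly, leaving only the rest of the circuit to track.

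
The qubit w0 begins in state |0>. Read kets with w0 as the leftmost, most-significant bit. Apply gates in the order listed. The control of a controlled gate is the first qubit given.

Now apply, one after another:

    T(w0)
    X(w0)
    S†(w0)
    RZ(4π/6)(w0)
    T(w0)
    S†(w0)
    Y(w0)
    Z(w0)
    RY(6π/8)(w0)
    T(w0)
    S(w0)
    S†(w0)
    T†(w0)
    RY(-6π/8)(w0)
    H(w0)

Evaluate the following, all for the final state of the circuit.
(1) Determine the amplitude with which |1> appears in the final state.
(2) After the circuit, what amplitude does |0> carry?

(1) The amplitude on |1> is -sqrt(2)*exp(I*pi/12)/2. Key observation: gates 9-14 undo each other exactly, leaving only the rest of the circuit to track.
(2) |0> carries amplitude -sqrt(2)*exp(I*pi/12)/2 in the final state.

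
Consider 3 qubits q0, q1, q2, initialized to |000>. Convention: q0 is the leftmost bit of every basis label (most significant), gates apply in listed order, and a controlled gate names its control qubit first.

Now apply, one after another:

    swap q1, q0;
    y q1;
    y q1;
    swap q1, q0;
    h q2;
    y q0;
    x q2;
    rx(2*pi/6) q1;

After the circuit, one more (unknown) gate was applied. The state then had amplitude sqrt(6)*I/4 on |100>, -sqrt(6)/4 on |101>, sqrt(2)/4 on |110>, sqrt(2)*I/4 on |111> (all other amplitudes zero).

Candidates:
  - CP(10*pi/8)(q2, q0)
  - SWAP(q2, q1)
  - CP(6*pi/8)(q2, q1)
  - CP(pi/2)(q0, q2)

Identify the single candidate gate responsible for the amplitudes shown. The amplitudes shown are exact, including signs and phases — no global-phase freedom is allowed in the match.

The unique candidate consistent with the amplitudes is CP(pi/2)(q0, q2).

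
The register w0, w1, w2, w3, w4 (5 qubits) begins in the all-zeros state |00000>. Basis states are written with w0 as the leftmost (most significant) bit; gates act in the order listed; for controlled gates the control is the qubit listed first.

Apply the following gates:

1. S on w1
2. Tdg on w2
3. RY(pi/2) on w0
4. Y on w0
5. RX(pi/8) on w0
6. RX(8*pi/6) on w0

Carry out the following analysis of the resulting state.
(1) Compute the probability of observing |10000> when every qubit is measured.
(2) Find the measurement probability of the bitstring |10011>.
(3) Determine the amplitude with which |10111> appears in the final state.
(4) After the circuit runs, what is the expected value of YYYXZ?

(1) The probability of measuring |10000> is 1/2.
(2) A full measurement returns |10011> with probability 0.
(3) The amplitude on |10111> is 0.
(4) The observable YYYXZ averages to 0.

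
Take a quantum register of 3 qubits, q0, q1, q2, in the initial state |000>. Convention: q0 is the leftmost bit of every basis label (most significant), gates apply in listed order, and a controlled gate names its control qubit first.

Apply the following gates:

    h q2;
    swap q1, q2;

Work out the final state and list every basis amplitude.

The final amplitudes are sqrt(2)/2 on |000>, sqrt(2)/2 on |010>, and 0 on every other basis state.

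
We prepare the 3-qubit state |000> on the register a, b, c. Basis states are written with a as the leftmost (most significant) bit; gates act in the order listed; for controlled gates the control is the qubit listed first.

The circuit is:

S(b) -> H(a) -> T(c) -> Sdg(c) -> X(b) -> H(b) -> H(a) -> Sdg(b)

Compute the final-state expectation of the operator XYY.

In the final state, XYY has expectation 0.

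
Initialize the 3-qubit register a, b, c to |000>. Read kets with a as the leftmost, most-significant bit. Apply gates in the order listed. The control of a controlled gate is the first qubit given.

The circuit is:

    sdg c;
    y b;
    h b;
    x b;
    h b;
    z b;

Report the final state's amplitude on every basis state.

The final amplitudes are I on |010>, and 0 on every other basis state.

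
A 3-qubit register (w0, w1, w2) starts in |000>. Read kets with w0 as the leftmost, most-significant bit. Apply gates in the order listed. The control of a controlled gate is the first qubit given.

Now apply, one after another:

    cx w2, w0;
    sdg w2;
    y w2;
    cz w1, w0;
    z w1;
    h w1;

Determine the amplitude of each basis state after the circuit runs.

The resulting statevector has amplitude sqrt(2)*I/2 on |001>, sqrt(2)*I/2 on |011>, and 0 on every other basis state.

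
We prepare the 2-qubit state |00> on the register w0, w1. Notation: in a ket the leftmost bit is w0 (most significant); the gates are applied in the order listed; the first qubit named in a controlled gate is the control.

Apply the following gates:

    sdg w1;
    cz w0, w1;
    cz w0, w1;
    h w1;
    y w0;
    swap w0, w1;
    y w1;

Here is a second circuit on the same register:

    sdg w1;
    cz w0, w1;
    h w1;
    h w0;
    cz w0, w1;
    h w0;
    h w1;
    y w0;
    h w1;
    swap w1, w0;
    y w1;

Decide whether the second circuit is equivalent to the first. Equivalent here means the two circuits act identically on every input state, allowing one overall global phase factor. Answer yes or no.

No, they are not equivalent — no single phase factor reconciles the two unitaries.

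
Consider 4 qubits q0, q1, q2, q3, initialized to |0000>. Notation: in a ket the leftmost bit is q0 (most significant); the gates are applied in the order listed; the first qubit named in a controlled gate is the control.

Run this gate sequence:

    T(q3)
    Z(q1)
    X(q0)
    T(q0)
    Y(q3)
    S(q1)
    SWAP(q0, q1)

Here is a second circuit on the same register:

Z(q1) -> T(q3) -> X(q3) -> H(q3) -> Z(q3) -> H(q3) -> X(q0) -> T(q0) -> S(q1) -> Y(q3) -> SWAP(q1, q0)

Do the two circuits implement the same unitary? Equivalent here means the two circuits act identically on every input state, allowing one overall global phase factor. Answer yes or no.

Yes — the two circuits implement the same unitary up to a global phase.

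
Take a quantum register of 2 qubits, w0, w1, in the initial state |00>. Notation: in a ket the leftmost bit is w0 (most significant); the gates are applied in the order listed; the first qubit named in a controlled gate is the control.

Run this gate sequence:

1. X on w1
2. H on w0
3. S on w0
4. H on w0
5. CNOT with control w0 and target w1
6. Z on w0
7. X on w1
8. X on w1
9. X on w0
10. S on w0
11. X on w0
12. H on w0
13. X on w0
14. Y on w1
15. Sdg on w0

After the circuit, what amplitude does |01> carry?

The amplitude on |01> is sqrt(2)*(1 + I)/4. Key observation: steps 7-8 multiply out to the identity, so the circuit reduces to the remaining gates.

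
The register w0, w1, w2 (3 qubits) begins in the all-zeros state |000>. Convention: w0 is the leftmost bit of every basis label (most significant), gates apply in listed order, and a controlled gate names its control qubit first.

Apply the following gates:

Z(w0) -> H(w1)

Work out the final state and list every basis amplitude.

After the circuit, the state carries amplitude sqrt(2)/2 on |000>, sqrt(2)/2 on |010>, and 0 on every other basis state.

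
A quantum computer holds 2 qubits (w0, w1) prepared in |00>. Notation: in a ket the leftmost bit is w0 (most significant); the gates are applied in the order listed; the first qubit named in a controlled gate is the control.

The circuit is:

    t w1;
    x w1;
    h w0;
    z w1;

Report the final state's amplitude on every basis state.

The resulting statevector has amplitude 0 on |00>, -sqrt(2)/2 on |01>, 0 on |10>, -sqrt(2)/2 on |11>.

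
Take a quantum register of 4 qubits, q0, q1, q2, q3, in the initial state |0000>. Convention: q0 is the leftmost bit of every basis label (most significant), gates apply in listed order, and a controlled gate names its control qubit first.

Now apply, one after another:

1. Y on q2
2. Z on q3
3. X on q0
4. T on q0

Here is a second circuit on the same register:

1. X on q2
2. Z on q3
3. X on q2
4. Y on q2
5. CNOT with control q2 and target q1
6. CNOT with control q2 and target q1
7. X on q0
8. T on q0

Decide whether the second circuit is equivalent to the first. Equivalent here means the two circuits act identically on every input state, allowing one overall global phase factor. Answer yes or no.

Yes — the two circuits implement the same unitary up to a global phase.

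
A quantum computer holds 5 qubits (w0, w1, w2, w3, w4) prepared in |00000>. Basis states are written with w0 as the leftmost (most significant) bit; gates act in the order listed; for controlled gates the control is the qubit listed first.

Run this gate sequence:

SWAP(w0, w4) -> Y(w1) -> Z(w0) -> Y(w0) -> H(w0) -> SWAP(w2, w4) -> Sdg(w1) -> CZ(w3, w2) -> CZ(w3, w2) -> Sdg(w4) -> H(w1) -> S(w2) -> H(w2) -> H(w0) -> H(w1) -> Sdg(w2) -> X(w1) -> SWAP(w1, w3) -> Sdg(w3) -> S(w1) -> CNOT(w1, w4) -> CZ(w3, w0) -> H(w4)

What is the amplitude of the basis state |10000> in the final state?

The amplitude on |10000> is I/2. Key observation: the block from step 8 through step 9 cancels to the identity and can be dropped.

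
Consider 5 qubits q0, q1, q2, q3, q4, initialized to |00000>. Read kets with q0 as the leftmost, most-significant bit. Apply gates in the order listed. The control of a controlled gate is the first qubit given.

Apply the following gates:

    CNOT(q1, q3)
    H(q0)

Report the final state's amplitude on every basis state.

The resulting statevector has amplitude sqrt(2)/2 on |00000>, sqrt(2)/2 on |10000>, and 0 on every other basis state.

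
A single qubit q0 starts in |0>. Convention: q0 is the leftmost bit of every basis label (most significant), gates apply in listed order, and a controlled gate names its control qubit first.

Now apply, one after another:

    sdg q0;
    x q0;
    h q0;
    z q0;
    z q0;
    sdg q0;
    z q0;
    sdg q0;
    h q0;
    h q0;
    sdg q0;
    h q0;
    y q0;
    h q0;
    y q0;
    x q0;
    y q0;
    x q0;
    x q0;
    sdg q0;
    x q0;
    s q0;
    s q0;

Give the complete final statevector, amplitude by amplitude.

The final amplitudes are -sqrt(2)*I/2 on |0>, -sqrt(2)*I/2 on |1>.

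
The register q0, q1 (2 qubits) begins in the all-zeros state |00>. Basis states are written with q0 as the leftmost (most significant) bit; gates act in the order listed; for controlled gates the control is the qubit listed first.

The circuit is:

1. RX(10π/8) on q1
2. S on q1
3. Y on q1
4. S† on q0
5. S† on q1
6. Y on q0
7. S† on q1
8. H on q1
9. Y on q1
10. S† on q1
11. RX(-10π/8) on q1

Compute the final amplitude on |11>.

|11> carries amplitude sqrt(2)/2 in the final state.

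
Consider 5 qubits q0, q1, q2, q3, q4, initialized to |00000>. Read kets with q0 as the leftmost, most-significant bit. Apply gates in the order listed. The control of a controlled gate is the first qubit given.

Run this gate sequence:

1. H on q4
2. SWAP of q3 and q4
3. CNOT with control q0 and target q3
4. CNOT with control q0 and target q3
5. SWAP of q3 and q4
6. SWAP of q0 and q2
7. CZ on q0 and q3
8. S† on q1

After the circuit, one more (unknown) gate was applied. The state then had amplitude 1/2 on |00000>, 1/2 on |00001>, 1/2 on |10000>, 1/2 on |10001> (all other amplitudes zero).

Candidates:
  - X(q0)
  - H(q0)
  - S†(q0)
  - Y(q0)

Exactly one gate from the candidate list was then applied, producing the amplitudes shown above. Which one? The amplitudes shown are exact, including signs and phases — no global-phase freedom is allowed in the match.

The unique candidate consistent with the amplitudes is H(q0). Key observation: the block from step 2 through step 5 cancels to the identity and can be dropped.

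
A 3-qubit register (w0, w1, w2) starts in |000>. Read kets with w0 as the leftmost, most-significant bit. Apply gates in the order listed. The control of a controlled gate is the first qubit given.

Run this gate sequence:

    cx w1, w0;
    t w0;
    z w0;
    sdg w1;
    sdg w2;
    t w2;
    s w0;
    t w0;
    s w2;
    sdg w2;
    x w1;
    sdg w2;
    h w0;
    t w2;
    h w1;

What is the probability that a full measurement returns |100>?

Outcome |100> occurs with probability 1/4.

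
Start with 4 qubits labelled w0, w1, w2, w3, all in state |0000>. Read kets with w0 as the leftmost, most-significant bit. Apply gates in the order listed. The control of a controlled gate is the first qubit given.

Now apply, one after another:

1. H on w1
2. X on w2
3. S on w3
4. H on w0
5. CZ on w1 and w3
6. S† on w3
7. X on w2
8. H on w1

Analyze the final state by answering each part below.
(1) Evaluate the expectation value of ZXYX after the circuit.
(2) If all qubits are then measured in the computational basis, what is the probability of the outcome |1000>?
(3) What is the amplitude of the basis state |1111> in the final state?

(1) In the final state, ZXYX has expectation 0.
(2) The probability of measuring |1000> is 1/2.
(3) The amplitude on |1111> is 0.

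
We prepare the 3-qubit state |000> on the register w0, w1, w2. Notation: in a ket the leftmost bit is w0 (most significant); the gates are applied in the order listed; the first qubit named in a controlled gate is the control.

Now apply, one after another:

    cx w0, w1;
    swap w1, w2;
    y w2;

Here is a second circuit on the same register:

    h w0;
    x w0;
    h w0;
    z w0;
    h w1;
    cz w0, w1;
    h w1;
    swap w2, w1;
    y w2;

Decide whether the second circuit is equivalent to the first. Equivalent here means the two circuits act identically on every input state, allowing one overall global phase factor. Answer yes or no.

Yes — the two circuits implement the same unitary up to a global phase.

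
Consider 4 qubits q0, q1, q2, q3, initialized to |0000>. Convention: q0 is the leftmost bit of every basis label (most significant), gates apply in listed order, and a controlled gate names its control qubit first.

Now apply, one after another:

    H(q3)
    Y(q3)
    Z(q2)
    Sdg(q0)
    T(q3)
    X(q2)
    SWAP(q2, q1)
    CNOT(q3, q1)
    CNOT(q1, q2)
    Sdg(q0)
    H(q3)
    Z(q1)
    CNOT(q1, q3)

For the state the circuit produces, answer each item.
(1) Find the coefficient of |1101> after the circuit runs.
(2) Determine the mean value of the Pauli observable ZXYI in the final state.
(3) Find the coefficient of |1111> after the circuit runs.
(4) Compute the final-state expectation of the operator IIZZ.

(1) |1101> carries amplitude 0 in the final state.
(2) The observable ZXYI averages to 0.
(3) The amplitude on |1111> is 0.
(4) The observable IIZZ averages to 0.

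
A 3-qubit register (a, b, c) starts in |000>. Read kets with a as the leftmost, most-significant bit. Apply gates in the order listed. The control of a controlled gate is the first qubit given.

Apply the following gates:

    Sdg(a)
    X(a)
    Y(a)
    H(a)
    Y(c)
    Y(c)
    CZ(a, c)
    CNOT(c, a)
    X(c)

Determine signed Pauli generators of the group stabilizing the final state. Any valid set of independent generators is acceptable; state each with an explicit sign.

The stabilizer group can be generated by +XII, +IZI, -IIZ, among other valid generating sets.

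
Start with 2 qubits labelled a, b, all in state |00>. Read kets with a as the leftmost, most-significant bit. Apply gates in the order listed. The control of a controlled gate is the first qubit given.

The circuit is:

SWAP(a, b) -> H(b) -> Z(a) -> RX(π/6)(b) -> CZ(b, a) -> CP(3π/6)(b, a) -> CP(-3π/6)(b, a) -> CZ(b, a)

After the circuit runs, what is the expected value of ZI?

The expectation value of ZI is 1. Key observation: the block from step 5 through step 8 cancels to the identity and can be dropped.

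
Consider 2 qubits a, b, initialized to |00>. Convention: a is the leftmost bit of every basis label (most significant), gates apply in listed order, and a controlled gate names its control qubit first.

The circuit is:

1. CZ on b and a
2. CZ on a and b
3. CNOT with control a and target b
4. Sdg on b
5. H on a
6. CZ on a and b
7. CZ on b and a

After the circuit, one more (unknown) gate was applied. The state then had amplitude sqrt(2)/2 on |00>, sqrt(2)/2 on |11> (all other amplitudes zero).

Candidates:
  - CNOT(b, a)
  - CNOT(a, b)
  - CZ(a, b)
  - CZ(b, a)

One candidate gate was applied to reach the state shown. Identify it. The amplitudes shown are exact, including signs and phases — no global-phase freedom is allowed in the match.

The unique candidate consistent with the amplitudes is CNOT(a, b).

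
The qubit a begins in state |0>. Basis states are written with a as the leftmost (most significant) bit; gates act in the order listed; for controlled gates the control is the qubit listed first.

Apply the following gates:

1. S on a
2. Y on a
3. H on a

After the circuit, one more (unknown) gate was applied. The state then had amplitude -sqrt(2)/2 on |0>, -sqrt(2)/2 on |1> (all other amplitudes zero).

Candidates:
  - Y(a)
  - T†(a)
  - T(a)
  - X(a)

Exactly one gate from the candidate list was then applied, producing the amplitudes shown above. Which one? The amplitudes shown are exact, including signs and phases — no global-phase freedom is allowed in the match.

The applied gate was Y(a).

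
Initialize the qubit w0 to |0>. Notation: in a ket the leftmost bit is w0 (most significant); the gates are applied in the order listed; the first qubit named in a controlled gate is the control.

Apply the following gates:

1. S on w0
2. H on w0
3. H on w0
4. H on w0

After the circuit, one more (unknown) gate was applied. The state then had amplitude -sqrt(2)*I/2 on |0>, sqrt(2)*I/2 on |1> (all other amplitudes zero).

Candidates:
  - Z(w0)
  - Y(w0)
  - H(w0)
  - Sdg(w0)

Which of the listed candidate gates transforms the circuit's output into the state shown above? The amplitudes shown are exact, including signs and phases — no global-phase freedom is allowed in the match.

It was Y(w0) that produced the state shown. Key observation: steps 2-3 multiply out to the identity, so the circuit reduces to the remaining gates.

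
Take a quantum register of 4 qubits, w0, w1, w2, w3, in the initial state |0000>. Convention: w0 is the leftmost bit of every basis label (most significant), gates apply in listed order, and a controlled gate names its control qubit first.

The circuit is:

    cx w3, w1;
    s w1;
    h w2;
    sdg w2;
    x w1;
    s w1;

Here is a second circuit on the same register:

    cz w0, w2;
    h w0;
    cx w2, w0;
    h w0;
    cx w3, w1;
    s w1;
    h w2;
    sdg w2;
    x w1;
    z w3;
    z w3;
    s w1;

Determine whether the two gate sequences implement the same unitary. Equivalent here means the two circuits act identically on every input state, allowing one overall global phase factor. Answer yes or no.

Yes, they are equivalent — the unitaries differ by at most a global phase.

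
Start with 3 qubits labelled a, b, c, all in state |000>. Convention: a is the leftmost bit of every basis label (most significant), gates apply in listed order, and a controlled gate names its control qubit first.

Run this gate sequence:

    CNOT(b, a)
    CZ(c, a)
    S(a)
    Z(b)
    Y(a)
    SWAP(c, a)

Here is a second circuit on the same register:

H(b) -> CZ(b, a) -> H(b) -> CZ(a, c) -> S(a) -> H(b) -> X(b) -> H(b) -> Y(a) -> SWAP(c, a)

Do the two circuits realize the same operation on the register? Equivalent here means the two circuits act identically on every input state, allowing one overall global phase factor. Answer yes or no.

No — the two circuits implement different unitaries, even allowing a global phase.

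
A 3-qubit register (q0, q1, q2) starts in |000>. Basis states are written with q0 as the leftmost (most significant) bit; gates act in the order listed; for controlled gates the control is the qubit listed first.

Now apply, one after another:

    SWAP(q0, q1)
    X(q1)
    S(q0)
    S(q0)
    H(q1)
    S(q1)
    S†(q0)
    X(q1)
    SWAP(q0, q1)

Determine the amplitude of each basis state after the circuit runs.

After the circuit, the state carries amplitude -sqrt(2)*I/2 on |000>, sqrt(2)/2 on |100>, and 0 on every other basis state.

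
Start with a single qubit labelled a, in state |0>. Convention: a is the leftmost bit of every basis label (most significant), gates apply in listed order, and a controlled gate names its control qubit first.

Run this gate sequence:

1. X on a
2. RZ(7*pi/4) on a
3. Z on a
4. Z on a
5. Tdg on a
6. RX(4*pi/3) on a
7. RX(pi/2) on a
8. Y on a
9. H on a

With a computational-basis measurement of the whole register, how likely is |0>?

A full measurement returns |0> with probability 1/2.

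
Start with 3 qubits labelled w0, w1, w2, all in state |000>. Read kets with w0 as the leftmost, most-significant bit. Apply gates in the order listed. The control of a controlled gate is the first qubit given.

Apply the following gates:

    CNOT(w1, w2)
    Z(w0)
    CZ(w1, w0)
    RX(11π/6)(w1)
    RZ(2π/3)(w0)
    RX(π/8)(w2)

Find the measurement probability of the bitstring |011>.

Outcome |011> occurs with probability (2 - sqrt(3))*(2 - sqrt(sqrt(2) + 2))/16.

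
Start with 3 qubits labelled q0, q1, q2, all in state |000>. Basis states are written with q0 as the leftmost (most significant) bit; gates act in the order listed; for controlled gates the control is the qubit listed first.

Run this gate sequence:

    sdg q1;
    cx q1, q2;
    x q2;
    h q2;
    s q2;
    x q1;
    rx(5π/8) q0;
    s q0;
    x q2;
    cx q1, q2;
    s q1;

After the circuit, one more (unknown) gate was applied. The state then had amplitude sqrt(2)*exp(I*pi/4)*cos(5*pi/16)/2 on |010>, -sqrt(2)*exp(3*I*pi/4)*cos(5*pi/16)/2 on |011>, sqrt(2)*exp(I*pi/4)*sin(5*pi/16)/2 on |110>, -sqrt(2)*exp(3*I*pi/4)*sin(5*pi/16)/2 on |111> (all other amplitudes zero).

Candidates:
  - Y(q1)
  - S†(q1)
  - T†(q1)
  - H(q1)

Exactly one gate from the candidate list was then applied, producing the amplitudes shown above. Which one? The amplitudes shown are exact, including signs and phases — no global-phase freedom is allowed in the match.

It was T†(q1) that produced the state shown.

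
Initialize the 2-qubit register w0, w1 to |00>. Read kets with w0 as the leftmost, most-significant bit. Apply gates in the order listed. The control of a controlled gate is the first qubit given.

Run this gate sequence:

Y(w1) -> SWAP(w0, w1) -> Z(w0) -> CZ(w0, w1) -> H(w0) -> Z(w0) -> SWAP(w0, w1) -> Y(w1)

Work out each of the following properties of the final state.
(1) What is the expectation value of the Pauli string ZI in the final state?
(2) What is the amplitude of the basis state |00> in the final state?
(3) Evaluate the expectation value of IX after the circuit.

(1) The observable ZI averages to 1.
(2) |00> carries amplitude -sqrt(2)/2 in the final state.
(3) The observable IX averages to -1.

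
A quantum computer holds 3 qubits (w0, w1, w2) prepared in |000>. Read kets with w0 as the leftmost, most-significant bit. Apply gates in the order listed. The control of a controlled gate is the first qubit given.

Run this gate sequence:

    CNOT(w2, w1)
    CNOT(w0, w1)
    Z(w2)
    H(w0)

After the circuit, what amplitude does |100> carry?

The amplitude on |100> is sqrt(2)/2.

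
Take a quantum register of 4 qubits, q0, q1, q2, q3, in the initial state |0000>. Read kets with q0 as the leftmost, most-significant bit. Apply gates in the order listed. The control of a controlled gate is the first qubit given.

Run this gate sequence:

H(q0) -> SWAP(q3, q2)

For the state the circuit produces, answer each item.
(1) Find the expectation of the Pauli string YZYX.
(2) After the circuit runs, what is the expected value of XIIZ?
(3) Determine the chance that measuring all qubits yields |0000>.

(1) The observable YZYX averages to 0.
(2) In the final state, XIIZ has expectation 1.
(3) Outcome |0000> occurs with probability 1/2.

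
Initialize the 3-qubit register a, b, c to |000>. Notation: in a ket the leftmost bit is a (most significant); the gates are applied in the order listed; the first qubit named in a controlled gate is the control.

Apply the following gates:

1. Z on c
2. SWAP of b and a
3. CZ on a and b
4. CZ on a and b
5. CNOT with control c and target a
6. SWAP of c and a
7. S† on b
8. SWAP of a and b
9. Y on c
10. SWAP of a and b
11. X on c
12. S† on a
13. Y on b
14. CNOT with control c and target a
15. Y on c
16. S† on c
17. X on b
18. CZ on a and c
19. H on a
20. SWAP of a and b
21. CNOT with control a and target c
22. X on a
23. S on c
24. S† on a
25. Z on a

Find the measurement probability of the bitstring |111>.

Outcome |111> occurs with probability 1/2.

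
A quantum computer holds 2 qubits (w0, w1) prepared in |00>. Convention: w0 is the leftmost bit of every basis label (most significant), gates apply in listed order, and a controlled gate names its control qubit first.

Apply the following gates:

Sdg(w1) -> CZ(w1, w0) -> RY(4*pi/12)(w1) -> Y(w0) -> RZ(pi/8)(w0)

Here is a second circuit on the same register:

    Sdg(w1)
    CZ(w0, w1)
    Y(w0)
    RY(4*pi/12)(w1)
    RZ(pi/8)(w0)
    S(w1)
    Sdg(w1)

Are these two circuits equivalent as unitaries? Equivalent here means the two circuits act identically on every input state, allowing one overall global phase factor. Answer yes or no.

Yes — the two circuits implement the same unitary up to a global phase.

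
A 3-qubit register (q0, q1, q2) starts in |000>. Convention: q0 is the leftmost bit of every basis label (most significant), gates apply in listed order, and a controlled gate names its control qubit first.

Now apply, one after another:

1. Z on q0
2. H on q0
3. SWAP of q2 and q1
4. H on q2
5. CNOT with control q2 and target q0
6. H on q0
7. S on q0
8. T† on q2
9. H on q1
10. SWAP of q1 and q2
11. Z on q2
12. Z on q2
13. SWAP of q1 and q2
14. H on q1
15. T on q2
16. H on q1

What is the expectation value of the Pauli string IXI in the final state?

The observable IXI averages to 1. Key observation: gates 8-15 undo each other exactly, leaving only the rest of the circuit to track.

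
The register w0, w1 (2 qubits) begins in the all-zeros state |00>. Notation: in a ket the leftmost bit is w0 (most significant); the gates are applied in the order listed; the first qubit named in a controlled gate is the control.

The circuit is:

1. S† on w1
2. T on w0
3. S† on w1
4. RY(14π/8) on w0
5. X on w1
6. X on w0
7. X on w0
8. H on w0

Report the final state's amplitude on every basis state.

The final amplitudes are 0 on |00>, sqrt(2)*(-sqrt(sqrt(2) + 2) + sqrt(2 - sqrt(2)))/4 on |01>, 0 on |10>, sqrt(2)*(-sqrt(sqrt(2) + 2) - sqrt(2 - sqrt(2)))/4 on |11>.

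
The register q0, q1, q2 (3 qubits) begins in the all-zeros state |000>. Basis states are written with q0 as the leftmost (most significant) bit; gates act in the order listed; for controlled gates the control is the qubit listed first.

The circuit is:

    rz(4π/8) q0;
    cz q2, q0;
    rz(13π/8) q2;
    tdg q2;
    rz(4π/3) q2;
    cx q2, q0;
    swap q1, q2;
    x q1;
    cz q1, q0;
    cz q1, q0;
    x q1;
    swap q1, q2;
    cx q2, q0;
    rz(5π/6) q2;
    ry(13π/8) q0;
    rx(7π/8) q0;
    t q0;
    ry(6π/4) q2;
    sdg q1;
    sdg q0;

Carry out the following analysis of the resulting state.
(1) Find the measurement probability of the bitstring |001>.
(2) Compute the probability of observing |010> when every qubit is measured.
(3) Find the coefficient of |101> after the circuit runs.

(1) Outcome |001> occurs with probability 1/4 - sqrt(2)/16. Key observation: gates 6-13 undo each other exactly, leaving only the rest of the circuit to track.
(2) A full measurement returns |010> with probability 0.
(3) |101> carries amplitude -sqrt(2)*I*exp(5*I*pi/48)*sin(3*pi/16)*cos(7*pi/16)/2 + sqrt(2)*exp(5*I*pi/48)*sin(7*pi/16)*cos(3*pi/16)/2 in the final state.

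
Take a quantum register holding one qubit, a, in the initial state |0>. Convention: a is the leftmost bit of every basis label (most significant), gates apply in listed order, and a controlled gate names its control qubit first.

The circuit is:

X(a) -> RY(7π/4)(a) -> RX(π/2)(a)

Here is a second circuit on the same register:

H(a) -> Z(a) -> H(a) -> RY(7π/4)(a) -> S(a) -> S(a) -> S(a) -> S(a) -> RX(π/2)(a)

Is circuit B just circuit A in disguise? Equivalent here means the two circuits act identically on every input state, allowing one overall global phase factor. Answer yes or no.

Yes, they are equivalent — the unitaries differ by at most a global phase.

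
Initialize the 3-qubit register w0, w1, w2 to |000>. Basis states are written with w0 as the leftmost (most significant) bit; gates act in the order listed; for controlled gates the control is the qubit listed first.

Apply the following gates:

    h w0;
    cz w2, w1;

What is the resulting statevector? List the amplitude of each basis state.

The final amplitudes are sqrt(2)/2 on |000>, sqrt(2)/2 on |100>, and 0 on every other basis state.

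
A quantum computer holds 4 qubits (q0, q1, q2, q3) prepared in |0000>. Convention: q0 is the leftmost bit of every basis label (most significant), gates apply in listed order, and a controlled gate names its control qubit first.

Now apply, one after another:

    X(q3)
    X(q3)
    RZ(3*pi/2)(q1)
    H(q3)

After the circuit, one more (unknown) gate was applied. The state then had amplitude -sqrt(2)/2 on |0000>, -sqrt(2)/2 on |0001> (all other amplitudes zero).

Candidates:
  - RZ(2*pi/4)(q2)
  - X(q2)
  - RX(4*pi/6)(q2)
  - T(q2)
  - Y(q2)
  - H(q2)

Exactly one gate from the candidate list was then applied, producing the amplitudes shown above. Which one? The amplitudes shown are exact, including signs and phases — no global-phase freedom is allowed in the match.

The applied gate was RZ(2*pi/4)(q2). Key observation: steps 1-2 multiply out to the identity, so the circuit reduces to the remaining gates.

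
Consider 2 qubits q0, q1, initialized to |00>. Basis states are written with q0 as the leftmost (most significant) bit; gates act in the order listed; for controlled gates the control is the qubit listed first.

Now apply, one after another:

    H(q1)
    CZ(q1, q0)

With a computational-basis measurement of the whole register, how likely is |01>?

A full measurement returns |01> with probability 1/2.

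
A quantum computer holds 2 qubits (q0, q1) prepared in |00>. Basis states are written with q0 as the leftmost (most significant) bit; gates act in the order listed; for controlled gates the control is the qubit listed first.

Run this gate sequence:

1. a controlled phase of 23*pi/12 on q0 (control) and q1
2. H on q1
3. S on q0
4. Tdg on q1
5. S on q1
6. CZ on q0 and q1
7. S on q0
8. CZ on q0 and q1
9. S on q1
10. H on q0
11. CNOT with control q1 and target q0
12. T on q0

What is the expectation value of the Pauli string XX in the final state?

In the final state, XX has expectation -1/2.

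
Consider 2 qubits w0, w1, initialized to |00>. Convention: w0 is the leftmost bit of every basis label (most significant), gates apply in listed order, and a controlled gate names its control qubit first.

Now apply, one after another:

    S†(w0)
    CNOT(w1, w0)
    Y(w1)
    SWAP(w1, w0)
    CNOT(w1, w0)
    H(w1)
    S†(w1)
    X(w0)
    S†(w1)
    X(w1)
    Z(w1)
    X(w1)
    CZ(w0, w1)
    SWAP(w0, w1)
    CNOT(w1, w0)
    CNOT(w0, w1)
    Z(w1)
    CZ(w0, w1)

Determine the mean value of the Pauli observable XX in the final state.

The observable XX averages to 1.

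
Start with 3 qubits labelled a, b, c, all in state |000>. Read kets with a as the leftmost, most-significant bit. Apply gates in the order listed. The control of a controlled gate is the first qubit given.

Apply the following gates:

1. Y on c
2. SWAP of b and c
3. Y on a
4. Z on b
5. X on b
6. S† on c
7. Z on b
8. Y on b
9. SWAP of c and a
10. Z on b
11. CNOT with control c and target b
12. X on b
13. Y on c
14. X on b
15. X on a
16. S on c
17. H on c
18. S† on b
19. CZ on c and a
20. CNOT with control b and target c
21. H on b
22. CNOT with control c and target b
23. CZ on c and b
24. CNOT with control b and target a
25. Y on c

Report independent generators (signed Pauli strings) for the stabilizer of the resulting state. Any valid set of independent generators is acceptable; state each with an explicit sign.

One valid set of independent stabilizer generators is -XXZ, +IZX, -ZZI (any independent generating set of the same group is equally correct).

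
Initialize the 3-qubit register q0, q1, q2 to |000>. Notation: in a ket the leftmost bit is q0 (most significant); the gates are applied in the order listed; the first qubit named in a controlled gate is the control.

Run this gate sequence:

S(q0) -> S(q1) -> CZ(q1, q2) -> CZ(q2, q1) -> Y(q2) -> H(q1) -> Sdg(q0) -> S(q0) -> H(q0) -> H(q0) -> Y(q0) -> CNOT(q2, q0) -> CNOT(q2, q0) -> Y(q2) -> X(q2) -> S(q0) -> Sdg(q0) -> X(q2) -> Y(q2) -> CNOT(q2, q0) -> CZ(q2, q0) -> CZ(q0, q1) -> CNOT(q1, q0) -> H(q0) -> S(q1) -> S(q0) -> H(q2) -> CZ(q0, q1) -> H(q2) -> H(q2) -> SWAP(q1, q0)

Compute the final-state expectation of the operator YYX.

The observable YYX averages to -1. Key observation: the block from step 13 through step 20 cancels to the identity and can be dropped.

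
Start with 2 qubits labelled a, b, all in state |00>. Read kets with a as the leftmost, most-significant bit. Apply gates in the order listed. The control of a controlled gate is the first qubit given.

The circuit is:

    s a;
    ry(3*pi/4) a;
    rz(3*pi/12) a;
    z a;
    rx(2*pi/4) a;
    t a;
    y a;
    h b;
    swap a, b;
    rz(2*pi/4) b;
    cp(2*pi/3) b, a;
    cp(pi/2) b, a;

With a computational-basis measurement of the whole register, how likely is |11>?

Outcome |11> occurs with probability 1/8.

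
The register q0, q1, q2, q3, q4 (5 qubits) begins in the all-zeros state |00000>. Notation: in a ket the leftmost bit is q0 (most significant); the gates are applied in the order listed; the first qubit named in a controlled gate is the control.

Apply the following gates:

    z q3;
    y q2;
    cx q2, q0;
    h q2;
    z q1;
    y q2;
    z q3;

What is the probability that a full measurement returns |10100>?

Outcome |10100> occurs with probability 1/2.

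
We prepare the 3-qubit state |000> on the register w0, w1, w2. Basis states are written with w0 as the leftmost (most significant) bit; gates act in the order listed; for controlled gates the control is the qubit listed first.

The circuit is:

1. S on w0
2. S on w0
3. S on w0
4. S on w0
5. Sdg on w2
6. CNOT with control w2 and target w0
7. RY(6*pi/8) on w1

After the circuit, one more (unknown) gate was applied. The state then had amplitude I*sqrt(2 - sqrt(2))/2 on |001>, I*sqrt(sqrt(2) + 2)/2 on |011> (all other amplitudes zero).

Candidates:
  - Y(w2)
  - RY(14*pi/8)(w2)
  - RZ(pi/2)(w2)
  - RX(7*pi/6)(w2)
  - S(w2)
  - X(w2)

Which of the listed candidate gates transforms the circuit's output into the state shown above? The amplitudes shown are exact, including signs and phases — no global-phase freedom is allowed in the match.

The unique candidate consistent with the amplitudes is Y(w2). Key observation: steps 1-4 multiply out to the identity, so the circuit reduces to the remaining gates.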